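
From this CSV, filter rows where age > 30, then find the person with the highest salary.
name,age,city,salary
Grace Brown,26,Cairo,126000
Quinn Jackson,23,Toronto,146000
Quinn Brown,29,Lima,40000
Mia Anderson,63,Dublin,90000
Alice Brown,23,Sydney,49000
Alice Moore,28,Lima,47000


Filter: age > 30
Sort by: salary (descending)

Filtered records (1):
  Mia Anderson, age 63, salary $90000

Highest salary: Mia Anderson ($90000)

Mia Anderson


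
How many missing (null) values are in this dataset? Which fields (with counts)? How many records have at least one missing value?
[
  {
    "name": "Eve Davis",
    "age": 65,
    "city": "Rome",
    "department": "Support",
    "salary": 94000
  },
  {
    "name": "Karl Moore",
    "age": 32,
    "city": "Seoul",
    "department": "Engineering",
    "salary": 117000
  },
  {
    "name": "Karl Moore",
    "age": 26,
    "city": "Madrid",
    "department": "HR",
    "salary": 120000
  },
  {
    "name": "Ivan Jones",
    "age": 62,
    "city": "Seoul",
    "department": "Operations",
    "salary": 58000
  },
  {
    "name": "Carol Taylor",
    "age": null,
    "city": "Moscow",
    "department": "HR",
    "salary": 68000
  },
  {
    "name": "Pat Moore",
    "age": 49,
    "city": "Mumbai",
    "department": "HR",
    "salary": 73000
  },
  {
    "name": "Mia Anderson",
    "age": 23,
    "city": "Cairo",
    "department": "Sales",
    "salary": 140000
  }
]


Checking for missing (null) values in 7 records:

  Eve Davis: complete
  Karl Moore: complete
  Karl Moore: complete
  Ivan Jones: complete
  Carol Taylor: age
  Pat Moore: complete
  Mia Anderson: complete

Per field:
  name: 0 missing
  age: 1 missing
  city: 0 missing
  department: 0 missing
  salary: 0 missing

Total missing values: 1
Records with any missing: 1

1 missing values (age: 1); 1 incomplete records


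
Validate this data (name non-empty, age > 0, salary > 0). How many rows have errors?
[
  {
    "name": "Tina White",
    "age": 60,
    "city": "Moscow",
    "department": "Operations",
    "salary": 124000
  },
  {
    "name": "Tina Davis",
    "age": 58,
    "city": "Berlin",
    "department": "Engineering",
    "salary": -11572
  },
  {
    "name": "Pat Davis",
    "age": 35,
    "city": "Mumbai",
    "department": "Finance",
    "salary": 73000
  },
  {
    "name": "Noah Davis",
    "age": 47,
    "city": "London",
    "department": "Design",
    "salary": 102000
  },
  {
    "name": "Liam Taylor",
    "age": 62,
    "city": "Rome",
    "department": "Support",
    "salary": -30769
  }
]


Validating 5 records:
Rules: name non-empty, age > 0, salary > 0

  Row 1 (Tina White): OK
  Row 2 (Tina Davis): negative salary: -11572
  Row 3 (Pat Davis): OK
  Row 4 (Noah Davis): OK
  Row 5 (Liam Taylor): negative salary: -30769

Total errors: 2

2 errors


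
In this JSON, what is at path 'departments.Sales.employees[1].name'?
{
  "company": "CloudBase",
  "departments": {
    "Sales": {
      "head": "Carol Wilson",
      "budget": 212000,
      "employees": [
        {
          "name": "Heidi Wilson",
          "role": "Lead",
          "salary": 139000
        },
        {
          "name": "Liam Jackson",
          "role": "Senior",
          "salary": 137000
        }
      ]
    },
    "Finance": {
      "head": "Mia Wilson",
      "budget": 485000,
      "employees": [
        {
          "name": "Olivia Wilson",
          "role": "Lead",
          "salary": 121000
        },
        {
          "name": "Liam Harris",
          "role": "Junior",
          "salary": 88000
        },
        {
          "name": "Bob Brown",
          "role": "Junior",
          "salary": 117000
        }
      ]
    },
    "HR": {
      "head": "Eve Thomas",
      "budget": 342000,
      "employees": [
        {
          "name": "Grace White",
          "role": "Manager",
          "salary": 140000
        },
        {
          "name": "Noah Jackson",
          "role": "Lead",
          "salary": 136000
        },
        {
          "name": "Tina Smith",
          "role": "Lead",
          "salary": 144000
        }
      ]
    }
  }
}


Path: departments.Sales.employees[1].name

Navigate:
  -> departments
  -> Sales
  -> employees[1].name = 'Liam Jackson'

Liam Jackson


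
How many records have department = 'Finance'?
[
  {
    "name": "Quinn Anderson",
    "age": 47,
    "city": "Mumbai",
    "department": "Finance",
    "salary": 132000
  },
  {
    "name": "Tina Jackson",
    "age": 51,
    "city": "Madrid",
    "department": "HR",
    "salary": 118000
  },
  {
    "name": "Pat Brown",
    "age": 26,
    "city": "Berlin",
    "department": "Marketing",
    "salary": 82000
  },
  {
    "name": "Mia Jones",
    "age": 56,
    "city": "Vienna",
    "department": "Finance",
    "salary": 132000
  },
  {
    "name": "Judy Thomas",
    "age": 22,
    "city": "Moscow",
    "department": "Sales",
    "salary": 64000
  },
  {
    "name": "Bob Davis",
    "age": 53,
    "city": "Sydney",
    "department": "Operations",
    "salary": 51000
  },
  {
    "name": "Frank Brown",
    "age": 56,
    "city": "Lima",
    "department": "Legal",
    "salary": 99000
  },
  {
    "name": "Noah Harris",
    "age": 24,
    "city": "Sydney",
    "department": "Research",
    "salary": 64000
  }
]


Data: 8 records
Condition: department = 'Finance'

Checking each record:
  Quinn Anderson: Finance MATCH
  Tina Jackson: HR
  Pat Brown: Marketing
  Mia Jones: Finance MATCH
  Judy Thomas: Sales
  Bob Davis: Operations
  Frank Brown: Legal
  Noah Harris: Research

Count: 2

2


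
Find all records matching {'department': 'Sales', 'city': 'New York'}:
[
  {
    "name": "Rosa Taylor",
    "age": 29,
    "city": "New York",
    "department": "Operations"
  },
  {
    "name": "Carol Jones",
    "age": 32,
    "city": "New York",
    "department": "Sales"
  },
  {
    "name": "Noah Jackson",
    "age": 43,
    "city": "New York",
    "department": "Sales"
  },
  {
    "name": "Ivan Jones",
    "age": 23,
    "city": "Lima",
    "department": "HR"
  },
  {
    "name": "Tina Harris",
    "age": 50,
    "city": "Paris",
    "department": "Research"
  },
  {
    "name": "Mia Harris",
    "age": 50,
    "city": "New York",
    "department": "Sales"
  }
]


Search criteria: {'department': 'Sales', 'city': 'New York'}

Checking 6 records:
  Rosa Taylor: {department: Operations, city: New York}
  Carol Jones: {department: Sales, city: New York} <-- MATCH
  Noah Jackson: {department: Sales, city: New York} <-- MATCH
  Ivan Jones: {department: HR, city: Lima}
  Tina Harris: {department: Research, city: Paris}
  Mia Harris: {department: Sales, city: New York} <-- MATCH

Matches: ["Carol Jones", "Noah Jackson", "Mia Harris"]

["Carol Jones", "Noah Jackson", "Mia Harris"]


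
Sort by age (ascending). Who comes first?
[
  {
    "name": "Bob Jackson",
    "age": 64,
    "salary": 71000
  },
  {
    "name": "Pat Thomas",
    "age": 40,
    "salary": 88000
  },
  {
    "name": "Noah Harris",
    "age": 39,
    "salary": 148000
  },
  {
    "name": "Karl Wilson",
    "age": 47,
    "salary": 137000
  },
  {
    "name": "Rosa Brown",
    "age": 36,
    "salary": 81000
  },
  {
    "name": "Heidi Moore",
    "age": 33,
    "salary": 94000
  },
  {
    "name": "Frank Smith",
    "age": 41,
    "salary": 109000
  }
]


Sort by: age (ascending)

Sorted order:
  1. Heidi Moore (age = 33)
  2. Rosa Brown (age = 36)
  3. Noah Harris (age = 39)
  4. Pat Thomas (age = 40)
  5. Frank Smith (age = 41)
  6. Karl Wilson (age = 47)
  7. Bob Jackson (age = 64)

First: Heidi Moore

Heidi Moore


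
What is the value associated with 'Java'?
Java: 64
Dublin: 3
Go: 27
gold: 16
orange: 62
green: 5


Looking up key 'Java'
Value: 64

64


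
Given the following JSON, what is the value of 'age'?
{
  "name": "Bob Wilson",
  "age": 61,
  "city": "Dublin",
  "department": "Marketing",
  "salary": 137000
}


Looking up field 'age'
Value: 61

61


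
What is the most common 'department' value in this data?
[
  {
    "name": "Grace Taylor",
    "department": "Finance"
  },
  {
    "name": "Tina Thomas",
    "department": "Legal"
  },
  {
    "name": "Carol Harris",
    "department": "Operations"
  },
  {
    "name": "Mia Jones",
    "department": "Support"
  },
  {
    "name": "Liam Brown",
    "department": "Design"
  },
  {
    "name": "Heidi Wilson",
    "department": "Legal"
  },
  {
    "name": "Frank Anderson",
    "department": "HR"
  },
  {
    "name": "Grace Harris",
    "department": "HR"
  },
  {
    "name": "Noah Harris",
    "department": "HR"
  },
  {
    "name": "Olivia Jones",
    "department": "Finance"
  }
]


Counting 'department' values across 10 records:

  HR: 3 ###
  Finance: 2 ##
  Legal: 2 ##
  Operations: 1 #
  Support: 1 #
  Design: 1 #

Most common: HR (3 times)

HR (3 times)


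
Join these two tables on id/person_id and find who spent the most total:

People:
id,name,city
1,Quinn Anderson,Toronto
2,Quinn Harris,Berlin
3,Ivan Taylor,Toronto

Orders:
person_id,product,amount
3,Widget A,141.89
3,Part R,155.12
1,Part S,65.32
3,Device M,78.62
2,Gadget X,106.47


Join on: people.id = orders.person_id

Joined rows:
  Ivan Taylor (Toronto) bought Widget A for $141.89
  Ivan Taylor (Toronto) bought Part R for $155.12
  Quinn Anderson (Toronto) bought Part S for $65.32
  Ivan Taylor (Toronto) bought Device M for $78.62
  Quinn Harris (Berlin) bought Gadget X for $106.47

Total per person:
  Ivan Taylor: $375.63
  Quinn Harris: $106.47
  Quinn Anderson: $65.32

Top spender: Ivan Taylor ($375.63)

Ivan Taylor ($375.63)


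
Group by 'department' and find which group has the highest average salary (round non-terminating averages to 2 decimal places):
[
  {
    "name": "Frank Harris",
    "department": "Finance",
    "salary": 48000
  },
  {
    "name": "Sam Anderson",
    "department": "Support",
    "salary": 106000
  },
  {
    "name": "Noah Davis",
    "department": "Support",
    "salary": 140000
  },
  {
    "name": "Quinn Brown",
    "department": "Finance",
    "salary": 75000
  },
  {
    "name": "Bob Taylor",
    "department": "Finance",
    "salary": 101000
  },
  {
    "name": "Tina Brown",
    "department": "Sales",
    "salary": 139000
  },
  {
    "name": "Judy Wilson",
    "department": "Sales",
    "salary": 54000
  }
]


Group by: department

Groups:
  Finance: 3 people, avg salary = 224000/3 ≈ $74666.67
  Sales: 2 people, avg salary = 193000/2 = $96500
  Support: 2 people, avg salary = 246000/2 = $123000

Highest average salary: Support ($123000)

Support ($123000)


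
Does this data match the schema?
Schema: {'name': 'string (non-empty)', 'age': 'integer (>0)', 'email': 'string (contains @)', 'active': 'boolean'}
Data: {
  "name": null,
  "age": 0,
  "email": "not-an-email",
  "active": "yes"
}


Validating each field against schema:
  name: FAIL (null is not a string)
  age: FAIL (0 is not > 0)
  email: FAIL ("not-an-email" does not contain @)
  active: FAIL ("yes" is not a boolean)

Result: INVALID (4 errors: name, age, email, active)

INVALID (4 errors: name, age, email, active)


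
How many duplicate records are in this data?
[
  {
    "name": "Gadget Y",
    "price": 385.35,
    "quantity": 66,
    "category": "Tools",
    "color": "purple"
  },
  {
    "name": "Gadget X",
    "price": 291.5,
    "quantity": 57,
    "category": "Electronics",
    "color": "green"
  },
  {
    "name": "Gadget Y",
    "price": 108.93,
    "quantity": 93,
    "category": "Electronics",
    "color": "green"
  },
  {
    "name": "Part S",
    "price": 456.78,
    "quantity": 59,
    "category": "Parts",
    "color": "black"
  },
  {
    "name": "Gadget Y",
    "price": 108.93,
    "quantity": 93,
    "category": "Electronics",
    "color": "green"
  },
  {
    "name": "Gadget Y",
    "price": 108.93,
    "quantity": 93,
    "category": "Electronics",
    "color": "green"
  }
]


Checking 6 records for duplicates:

  Row 1: Gadget Y ($385.35, qty 66)
  Row 2: Gadget X ($291.5, qty 57)
  Row 3: Gadget Y ($108.93, qty 93)
  Row 4: Part S ($456.78, qty 59)
  Row 5: Gadget Y ($108.93, qty 93) <-- DUPLICATE
  Row 6: Gadget Y ($108.93, qty 93) <-- DUPLICATE

Duplicates found: 2
Unique records: 4

2 duplicates, 4 unique


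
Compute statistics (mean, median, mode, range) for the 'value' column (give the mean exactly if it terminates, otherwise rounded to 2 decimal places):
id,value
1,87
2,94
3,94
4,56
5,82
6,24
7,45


Data: [87, 94, 94, 56, 82, 24, 45]
Count: 7
Sum: 482
Mean: 482/7 ≈ 68.86 (rounded to 2 decimal places)
Sorted: [24, 45, 56, 82, 87, 94, 94]
Median: 82.0
Mode: 94 (2 times)
Range: 94 - 24 = 70
Min: 24, Max: 94

mean≈68.86, median=82.0, mode=94, range=70


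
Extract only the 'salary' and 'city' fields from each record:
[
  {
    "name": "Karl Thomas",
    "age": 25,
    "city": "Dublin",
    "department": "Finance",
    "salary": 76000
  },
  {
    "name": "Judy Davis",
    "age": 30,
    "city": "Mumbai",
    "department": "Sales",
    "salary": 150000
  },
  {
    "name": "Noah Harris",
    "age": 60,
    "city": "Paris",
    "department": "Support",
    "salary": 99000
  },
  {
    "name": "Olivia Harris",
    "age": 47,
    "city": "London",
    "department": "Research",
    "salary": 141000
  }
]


Original: 4 records with fields: name, age, city, department, salary
Keep: ['salary', 'city']
Drop: ['name', 'age', 'department']
Result: 4 records, 2 fields each

[
  {
    "salary": 76000,
    "city": "Dublin"
  },
  {
    "salary": 150000,
    "city": "Mumbai"
  },
  {
    "salary": 99000,
    "city": "Paris"
  },
  {
    "salary": 141000,
    "city": "London"
  }
]


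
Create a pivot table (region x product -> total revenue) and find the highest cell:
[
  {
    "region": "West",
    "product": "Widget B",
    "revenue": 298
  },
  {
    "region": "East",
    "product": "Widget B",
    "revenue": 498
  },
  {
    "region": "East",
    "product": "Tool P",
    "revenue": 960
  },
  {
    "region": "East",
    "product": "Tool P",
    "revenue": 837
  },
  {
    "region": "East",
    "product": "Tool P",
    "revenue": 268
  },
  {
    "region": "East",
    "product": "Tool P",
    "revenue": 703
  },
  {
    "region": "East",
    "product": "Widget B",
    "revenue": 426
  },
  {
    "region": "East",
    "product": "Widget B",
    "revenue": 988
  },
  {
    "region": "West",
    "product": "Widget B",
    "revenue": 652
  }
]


Pivot: region (rows) x product (columns) -> total revenue

     Tool P        Widget B    
East          2768          1912  
West             0           950  

Highest: East / Tool P = $2768

East / Tool P = $2768


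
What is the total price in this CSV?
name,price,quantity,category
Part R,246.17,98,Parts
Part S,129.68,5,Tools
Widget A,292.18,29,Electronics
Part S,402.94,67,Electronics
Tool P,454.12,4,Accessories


Computing total price:
Values: [246.17, 129.68, 292.18, 402.94, 454.12]
Sum = 1525.09

1525.09


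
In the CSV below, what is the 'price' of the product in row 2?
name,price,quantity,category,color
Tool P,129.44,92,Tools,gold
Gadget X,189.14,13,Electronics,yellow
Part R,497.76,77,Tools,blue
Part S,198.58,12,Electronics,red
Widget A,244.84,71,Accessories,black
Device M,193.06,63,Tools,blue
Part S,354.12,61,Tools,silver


Query: Row 2 ('Gadget X'), column 'price'
Value: 189.14

189.14


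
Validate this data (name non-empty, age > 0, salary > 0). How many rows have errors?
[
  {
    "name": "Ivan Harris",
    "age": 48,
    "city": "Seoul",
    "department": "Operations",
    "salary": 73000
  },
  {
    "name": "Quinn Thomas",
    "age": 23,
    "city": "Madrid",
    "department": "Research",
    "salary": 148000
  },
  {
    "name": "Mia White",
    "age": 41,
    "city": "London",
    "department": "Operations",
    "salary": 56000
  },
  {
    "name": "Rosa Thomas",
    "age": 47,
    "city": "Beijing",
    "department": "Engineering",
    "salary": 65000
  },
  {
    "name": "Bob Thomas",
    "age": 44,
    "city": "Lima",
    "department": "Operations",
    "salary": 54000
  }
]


Validating 5 records:
Rules: name non-empty, age > 0, salary > 0

  Row 1 (Ivan Harris): OK
  Row 2 (Quinn Thomas): OK
  Row 3 (Mia White): OK
  Row 4 (Rosa Thomas): OK
  Row 5 (Bob Thomas): OK

Total errors: 0

0 errors


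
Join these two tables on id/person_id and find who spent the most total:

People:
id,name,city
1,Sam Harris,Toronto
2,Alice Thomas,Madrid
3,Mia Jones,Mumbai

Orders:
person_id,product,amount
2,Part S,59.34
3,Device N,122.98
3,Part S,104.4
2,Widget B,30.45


Join on: people.id = orders.person_id

Joined rows:
  Alice Thomas (Madrid) bought Part S for $59.34
  Mia Jones (Mumbai) bought Device N for $122.98
  Mia Jones (Mumbai) bought Part S for $104.4
  Alice Thomas (Madrid) bought Widget B for $30.45

Total per person:
  Mia Jones: $227.38
  Alice Thomas: $89.79

Top spender: Mia Jones ($227.38)

Mia Jones ($227.38)


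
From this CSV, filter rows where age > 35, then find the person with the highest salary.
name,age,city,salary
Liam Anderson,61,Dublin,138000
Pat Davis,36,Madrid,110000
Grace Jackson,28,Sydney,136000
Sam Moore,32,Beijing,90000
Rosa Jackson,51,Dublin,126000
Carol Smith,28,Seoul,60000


Filter: age > 35
Sort by: salary (descending)

Filtered records (3):
  Liam Anderson, age 61, salary $138000
  Rosa Jackson, age 51, salary $126000
  Pat Davis, age 36, salary $110000

Highest salary: Liam Anderson ($138000)

Liam Anderson


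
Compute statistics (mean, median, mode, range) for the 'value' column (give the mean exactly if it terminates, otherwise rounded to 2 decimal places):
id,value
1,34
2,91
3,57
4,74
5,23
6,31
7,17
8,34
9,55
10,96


Data: [34, 91, 57, 74, 23, 31, 17, 34, 55, 96]
Count: 10
Sum: 512
Mean: 512/10 = 51.2
Sorted: [17, 23, 31, 34, 34, 55, 57, 74, 91, 96]
Median: 44.5
Mode: 34 (2 times)
Range: 96 - 17 = 79
Min: 17, Max: 96

mean=51.2, median=44.5, mode=34, range=79


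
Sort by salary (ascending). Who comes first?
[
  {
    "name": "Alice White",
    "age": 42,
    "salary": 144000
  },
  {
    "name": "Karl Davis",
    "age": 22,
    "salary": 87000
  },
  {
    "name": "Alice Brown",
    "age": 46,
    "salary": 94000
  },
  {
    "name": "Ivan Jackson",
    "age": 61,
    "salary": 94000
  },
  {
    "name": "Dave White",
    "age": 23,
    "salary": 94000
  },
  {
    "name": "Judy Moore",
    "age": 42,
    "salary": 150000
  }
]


Sort by: salary (ascending)

Sorted order:
  1. Karl Davis (salary = 87000)
  2. Alice Brown (salary = 94000)
  3. Ivan Jackson (salary = 94000)
  4. Dave White (salary = 94000)
  5. Alice White (salary = 144000)
  6. Judy Moore (salary = 150000)

First: Karl Davis

Karl Davis


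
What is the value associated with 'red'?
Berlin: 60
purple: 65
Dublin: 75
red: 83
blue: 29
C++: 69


Looking up key 'red'
Value: 83

83


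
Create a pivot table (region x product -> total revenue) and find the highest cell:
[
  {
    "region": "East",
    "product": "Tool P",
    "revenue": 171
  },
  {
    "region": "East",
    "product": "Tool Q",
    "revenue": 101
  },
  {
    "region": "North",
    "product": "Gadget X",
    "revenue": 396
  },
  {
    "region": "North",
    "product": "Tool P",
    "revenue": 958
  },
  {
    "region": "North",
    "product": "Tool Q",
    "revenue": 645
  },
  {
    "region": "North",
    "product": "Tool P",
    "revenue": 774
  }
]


Pivot: region (rows) x product (columns) -> total revenue

     Gadget X      Tool P        Tool Q      
East             0           171           101  
North          396          1732           645  

Highest: North / Tool P = $1732

North / Tool P = $1732


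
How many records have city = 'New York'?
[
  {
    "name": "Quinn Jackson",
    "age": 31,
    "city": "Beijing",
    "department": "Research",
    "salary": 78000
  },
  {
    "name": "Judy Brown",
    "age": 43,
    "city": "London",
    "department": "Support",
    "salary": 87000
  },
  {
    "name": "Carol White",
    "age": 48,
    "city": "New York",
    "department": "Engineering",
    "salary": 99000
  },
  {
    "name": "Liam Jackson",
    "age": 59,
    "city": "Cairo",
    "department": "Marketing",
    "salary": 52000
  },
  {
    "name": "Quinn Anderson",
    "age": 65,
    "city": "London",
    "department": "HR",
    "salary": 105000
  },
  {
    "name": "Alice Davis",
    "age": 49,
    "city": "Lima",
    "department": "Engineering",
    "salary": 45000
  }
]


Data: 6 records
Condition: city = 'New York'

Checking each record:
  Quinn Jackson: Beijing
  Judy Brown: London
  Carol White: New York MATCH
  Liam Jackson: Cairo
  Quinn Anderson: London
  Alice Davis: Lima

Count: 1

1


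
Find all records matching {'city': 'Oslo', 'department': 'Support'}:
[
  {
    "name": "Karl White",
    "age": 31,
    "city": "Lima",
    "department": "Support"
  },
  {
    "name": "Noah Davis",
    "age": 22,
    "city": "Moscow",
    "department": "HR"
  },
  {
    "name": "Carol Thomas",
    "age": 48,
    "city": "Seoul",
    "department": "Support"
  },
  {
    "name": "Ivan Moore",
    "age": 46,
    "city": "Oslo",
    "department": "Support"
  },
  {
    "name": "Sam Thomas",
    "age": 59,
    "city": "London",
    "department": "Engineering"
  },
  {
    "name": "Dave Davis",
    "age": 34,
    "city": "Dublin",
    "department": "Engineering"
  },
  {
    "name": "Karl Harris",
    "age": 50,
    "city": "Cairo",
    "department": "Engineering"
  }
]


Search criteria: {'city': 'Oslo', 'department': 'Support'}

Checking 7 records:
  Karl White: {city: Lima, department: Support}
  Noah Davis: {city: Moscow, department: HR}
  Carol Thomas: {city: Seoul, department: Support}
  Ivan Moore: {city: Oslo, department: Support} <-- MATCH
  Sam Thomas: {city: London, department: Engineering}
  Dave Davis: {city: Dublin, department: Engineering}
  Karl Harris: {city: Cairo, department: Engineering}

Matches: ["Ivan Moore"]

["Ivan Moore"]


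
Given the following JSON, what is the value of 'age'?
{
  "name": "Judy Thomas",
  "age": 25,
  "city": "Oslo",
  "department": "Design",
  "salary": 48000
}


Looking up field 'age'
Value: 25

25


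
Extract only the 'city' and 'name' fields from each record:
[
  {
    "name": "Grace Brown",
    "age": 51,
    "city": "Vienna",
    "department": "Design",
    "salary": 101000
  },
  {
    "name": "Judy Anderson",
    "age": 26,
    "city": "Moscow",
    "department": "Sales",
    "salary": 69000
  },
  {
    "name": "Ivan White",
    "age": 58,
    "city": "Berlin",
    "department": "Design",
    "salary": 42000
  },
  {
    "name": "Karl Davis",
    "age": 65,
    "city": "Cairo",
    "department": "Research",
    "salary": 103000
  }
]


Original: 4 records with fields: name, age, city, department, salary
Keep: ['city', 'name']
Drop: ['age', 'department', 'salary']
Result: 4 records, 2 fields each

[
  {
    "city": "Vienna",
    "name": "Grace Brown"
  },
  {
    "city": "Moscow",
    "name": "Judy Anderson"
  },
  {
    "city": "Berlin",
    "name": "Ivan White"
  },
  {
    "city": "Cairo",
    "name": "Karl Davis"
  }
]


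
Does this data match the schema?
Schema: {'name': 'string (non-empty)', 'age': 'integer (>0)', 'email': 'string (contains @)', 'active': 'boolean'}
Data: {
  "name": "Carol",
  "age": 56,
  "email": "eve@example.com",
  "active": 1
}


Validating each field against schema:
  name: OK (non-empty string)
  age: OK (positive integer)
  email: OK (string with @)
  active: FAIL (1 is not a boolean)

Result: INVALID (1 error: active)

INVALID (1 error: active)


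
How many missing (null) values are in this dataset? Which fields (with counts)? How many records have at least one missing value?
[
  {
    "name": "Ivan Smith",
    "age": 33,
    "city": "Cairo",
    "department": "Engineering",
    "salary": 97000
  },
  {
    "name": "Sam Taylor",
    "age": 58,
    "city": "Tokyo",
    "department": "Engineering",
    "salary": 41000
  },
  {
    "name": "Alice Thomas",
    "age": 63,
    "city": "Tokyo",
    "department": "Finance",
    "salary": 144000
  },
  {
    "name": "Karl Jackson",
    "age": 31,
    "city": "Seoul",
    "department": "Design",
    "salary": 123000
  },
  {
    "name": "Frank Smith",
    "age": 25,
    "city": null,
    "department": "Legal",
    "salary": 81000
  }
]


Checking for missing (null) values in 5 records:

  Ivan Smith: complete
  Sam Taylor: complete
  Alice Thomas: complete
  Karl Jackson: complete
  Frank Smith: city

Per field:
  name: 0 missing
  age: 0 missing
  city: 1 missing
  department: 0 missing
  salary: 0 missing

Total missing values: 1
Records with any missing: 1

1 missing values (city: 1); 1 incomplete records


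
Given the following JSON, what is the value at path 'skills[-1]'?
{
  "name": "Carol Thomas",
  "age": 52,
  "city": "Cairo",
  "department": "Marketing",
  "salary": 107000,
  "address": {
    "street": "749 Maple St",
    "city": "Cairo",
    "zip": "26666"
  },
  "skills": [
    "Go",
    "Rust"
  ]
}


Query: skills[-1]
Path: skills -> last element
Value: Rust

Rust


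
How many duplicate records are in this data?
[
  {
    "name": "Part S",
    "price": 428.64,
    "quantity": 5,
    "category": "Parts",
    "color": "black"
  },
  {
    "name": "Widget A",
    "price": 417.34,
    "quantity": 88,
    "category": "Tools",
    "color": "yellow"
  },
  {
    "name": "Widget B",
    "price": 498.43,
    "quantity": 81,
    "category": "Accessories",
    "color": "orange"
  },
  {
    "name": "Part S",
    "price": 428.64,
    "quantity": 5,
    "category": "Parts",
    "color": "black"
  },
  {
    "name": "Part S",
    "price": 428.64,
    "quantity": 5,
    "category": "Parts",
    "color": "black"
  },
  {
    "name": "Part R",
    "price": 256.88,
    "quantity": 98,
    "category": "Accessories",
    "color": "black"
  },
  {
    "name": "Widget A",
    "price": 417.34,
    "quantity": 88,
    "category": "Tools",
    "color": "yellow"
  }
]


Checking 7 records for duplicates:

  Row 1: Part S ($428.64, qty 5)
  Row 2: Widget A ($417.34, qty 88)
  Row 3: Widget B ($498.43, qty 81)
  Row 4: Part S ($428.64, qty 5) <-- DUPLICATE
  Row 5: Part S ($428.64, qty 5) <-- DUPLICATE
  Row 6: Part R ($256.88, qty 98)
  Row 7: Widget A ($417.34, qty 88) <-- DUPLICATE

Duplicates found: 3
Unique records: 4

3 duplicates, 4 unique


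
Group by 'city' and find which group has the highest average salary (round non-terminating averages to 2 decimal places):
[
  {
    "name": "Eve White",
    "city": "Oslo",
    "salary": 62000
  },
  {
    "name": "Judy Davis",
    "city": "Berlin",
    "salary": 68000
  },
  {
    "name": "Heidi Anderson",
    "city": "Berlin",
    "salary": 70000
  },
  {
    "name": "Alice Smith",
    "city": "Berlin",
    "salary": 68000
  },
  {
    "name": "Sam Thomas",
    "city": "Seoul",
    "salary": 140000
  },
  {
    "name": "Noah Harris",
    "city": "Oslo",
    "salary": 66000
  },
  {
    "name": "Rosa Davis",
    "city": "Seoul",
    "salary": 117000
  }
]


Group by: city

Groups:
  Berlin: 3 people, avg salary = 206000/3 ≈ $68666.67
  Oslo: 2 people, avg salary = 128000/2 = $64000
  Seoul: 2 people, avg salary = 257000/2 = $128500

Highest average salary: Seoul ($128500)

Seoul ($128500)


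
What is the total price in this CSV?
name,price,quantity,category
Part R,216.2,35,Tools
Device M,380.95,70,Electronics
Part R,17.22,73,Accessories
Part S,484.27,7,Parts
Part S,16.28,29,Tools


Computing total price:
Values: [216.2, 380.95, 17.22, 484.27, 16.28]
Sum = 1114.92

1114.92


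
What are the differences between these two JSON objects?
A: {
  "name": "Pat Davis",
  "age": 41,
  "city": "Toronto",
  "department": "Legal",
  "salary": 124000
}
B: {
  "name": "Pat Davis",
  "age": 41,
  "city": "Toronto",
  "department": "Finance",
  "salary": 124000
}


Comparing each field (in key order):
  name: same
  age: same
  city: same
  department: DIFFERENT
  salary: same
Differences:
  department: Legal -> Finance

1 field(s) changed

1 change: department


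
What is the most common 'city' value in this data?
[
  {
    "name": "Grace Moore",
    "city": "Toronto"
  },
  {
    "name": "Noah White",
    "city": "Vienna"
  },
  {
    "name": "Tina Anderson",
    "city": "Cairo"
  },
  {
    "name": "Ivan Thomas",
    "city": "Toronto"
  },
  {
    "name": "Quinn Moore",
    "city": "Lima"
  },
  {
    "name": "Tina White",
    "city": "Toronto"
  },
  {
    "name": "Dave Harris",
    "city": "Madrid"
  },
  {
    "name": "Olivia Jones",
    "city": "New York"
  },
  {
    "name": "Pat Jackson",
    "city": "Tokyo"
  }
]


Counting 'city' values across 9 records:

  Toronto: 3 ###
  Vienna: 1 #
  Cairo: 1 #
  Lima: 1 #
  Madrid: 1 #
  New York: 1 #
  Tokyo: 1 #

Most common: Toronto (3 times)

Toronto (3 times)


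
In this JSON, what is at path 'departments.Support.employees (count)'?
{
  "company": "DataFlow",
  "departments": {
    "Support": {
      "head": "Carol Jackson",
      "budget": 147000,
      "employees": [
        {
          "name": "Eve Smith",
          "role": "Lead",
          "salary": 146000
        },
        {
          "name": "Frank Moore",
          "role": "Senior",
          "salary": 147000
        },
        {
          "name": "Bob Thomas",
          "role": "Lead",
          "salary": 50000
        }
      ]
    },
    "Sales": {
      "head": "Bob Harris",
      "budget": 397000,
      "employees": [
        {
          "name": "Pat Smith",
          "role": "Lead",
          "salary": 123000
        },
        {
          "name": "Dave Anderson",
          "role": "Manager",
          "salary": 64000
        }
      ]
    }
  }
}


Path: departments.Support.employees (count)

Navigate:
  -> departments
  -> Support
  -> employees (array, length 3)

3


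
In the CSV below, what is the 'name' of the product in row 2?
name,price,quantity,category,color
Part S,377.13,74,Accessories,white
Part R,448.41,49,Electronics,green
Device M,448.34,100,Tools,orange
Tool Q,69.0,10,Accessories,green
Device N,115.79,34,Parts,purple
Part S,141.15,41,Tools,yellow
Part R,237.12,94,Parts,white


Query: Row 2 ('Part R'), column 'name'
Value: Part R

Part R


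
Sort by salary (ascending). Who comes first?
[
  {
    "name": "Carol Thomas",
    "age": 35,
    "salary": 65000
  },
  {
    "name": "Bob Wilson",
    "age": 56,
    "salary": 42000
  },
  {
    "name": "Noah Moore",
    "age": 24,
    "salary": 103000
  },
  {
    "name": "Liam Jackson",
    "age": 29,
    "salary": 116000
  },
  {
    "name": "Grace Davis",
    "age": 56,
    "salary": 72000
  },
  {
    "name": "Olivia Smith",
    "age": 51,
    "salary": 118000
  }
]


Sort by: salary (ascending)

Sorted order:
  1. Bob Wilson (salary = 42000)
  2. Carol Thomas (salary = 65000)
  3. Grace Davis (salary = 72000)
  4. Noah Moore (salary = 103000)
  5. Liam Jackson (salary = 116000)
  6. Olivia Smith (salary = 118000)

First: Bob Wilson

Bob Wilson


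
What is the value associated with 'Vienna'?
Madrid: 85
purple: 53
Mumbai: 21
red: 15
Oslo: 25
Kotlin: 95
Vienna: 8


Looking up key 'Vienna'
Value: 8

8


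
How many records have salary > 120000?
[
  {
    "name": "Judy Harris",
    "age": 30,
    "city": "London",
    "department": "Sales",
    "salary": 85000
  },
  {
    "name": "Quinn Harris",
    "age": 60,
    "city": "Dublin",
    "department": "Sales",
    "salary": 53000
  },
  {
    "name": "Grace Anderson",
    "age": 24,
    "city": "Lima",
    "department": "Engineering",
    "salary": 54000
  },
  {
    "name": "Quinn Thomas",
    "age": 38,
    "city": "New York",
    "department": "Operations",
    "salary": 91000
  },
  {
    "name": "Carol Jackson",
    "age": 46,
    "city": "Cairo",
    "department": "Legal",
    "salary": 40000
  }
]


Data: 5 records
Condition: salary > 120000

Checking each record:
  Judy Harris: 85000
  Quinn Harris: 53000
  Grace Anderson: 54000
  Quinn Thomas: 91000
  Carol Jackson: 40000

Count: 0

0


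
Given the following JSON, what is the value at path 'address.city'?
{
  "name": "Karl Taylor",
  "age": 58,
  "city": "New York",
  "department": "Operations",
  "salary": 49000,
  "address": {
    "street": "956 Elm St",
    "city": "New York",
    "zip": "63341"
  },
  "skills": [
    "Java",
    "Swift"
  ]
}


Query: address.city
Path: address -> city
Value: New York

New York


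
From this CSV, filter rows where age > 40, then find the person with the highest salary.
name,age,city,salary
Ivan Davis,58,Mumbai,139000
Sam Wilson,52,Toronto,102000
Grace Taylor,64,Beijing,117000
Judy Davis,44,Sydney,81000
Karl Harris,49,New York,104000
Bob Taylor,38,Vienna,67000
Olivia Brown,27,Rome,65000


Filter: age > 40
Sort by: salary (descending)

Filtered records (5):
  Ivan Davis, age 58, salary $139000
  Grace Taylor, age 64, salary $117000
  Karl Harris, age 49, salary $104000
  Sam Wilson, age 52, salary $102000
  Judy Davis, age 44, salary $81000

Highest salary: Ivan Davis ($139000)

Ivan Davis


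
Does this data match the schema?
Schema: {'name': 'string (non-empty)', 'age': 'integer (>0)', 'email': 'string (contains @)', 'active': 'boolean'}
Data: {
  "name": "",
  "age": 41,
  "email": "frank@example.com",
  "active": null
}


Validating each field against schema:
  name: FAIL ("" is an empty string)
  age: OK (positive integer)
  email: OK (string with @)
  active: FAIL (null is not a boolean)

Result: INVALID (2 errors: name, active)

INVALID (2 errors: name, active)


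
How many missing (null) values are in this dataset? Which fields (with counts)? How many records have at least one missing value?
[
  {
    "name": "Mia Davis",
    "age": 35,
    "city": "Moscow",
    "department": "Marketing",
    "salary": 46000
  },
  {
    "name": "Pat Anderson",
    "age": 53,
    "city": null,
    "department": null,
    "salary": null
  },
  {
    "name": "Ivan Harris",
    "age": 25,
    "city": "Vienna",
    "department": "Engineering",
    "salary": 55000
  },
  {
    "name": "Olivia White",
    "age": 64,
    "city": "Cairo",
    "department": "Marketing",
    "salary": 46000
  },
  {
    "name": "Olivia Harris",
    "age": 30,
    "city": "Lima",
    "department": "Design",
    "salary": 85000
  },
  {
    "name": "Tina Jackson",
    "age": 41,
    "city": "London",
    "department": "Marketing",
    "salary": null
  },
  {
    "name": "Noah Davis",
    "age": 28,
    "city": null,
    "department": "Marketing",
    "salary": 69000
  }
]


Checking for missing (null) values in 7 records:

  Mia Davis: complete
  Pat Anderson: city, department, salary
  Ivan Harris: complete
  Olivia White: complete
  Olivia Harris: complete
  Tina Jackson: salary
  Noah Davis: city

Per field:
  name: 0 missing
  age: 0 missing
  city: 2 missing
  department: 1 missing
  salary: 2 missing

Total missing values: 5
Records with any missing: 3

5 missing values (city: 2, department: 1, salary: 2); 3 incomplete records


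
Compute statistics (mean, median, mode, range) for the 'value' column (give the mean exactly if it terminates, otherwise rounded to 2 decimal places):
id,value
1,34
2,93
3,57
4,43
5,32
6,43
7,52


Data: [34, 93, 57, 43, 32, 43, 52]
Count: 7
Sum: 354
Mean: 354/7 ≈ 50.57 (rounded to 2 decimal places)
Sorted: [32, 34, 43, 43, 52, 57, 93]
Median: 43.0
Mode: 43 (2 times)
Range: 93 - 32 = 61
Min: 32, Max: 93

mean≈50.57, median=43.0, mode=43, range=61


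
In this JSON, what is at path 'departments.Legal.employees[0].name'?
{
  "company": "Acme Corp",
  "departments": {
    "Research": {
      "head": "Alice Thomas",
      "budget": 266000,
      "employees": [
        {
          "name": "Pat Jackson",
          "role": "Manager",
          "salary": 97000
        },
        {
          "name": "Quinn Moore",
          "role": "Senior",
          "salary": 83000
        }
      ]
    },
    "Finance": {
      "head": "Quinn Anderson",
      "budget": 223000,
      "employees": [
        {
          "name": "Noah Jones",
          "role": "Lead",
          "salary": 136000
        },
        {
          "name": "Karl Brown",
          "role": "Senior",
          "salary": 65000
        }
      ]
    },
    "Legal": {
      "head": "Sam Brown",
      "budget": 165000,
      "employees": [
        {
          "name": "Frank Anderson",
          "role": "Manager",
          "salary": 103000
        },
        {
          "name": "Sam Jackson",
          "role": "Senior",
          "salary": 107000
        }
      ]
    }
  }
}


Path: departments.Legal.employees[0].name

Navigate:
  -> departments
  -> Legal
  -> employees[0].name = 'Frank Anderson'

Frank Anderson


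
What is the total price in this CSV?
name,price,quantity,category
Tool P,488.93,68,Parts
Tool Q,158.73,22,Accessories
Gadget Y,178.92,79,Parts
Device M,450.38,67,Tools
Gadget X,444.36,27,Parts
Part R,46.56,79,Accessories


Computing total price:
Values: [488.93, 158.73, 178.92, 450.38, 444.36, 46.56]
Sum = 1767.88

1767.88


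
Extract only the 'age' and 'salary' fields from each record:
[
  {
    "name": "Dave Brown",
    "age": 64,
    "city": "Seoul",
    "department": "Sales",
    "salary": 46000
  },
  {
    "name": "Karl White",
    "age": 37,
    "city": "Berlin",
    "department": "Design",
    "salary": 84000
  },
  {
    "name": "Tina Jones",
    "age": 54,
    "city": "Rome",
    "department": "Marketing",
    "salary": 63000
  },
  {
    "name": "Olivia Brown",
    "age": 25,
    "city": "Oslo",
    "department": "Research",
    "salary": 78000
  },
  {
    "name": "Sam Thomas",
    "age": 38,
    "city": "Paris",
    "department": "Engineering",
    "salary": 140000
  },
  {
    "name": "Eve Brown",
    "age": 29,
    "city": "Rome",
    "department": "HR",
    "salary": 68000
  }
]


Original: 6 records with fields: name, age, city, department, salary
Keep: ['age', 'salary']
Drop: ['name', 'city', 'department']
Result: 6 records, 2 fields each

[
  {
    "age": 64,
    "salary": 46000
  },
  {
    "age": 37,
    "salary": 84000
  },
  {
    "age": 54,
    "salary": 63000
  },
  {
    "age": 25,
    "salary": 78000
  },
  {
    "age": 38,
    "salary": 140000
  },
  {
    "age": 29,
    "salary": 68000
  }
]


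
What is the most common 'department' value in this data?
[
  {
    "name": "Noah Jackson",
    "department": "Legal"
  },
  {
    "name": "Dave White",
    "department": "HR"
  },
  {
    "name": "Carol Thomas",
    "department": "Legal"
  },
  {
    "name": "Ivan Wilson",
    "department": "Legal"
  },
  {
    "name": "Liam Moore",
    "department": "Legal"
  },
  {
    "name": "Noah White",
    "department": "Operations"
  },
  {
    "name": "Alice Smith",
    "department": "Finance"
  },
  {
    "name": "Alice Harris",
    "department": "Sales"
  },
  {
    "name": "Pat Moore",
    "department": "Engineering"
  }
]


Counting 'department' values across 9 records:

  Legal: 4 ####
  HR: 1 #
  Operations: 1 #
  Finance: 1 #
  Sales: 1 #
  Engineering: 1 #

Most common: Legal (4 times)

Legal (4 times)


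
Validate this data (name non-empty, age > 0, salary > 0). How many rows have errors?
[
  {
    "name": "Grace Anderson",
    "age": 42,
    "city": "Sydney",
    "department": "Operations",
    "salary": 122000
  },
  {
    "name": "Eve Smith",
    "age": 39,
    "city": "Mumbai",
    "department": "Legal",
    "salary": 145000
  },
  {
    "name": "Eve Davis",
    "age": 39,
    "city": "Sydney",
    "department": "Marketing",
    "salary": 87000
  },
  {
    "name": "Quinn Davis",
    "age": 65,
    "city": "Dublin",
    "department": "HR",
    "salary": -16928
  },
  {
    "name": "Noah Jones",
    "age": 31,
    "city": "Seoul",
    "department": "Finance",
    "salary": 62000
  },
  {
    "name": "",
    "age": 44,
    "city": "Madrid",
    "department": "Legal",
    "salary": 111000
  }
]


Validating 6 records:
Rules: name non-empty, age > 0, salary > 0

  Row 1 (Grace Anderson): OK
  Row 2 (Eve Smith): OK
  Row 3 (Eve Davis): OK
  Row 4 (Quinn Davis): negative salary: -16928
  Row 5 (Noah Jones): OK
  Row 6 (???): empty name

Total errors: 2

2 errors


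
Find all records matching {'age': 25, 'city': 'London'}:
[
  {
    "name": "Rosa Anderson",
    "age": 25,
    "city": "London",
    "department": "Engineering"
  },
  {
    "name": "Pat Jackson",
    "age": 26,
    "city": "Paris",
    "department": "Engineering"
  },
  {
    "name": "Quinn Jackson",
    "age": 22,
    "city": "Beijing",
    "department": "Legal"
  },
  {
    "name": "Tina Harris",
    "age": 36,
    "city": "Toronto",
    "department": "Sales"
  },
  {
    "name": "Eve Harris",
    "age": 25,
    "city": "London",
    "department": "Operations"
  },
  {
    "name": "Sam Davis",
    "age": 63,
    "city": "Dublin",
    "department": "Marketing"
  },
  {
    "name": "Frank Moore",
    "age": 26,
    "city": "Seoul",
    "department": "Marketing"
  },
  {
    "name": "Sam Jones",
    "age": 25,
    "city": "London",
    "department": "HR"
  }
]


Search criteria: {'age': 25, 'city': 'London'}

Checking 8 records:
  Rosa Anderson: {age: 25, city: London} <-- MATCH
  Pat Jackson: {age: 26, city: Paris}
  Quinn Jackson: {age: 22, city: Beijing}
  Tina Harris: {age: 36, city: Toronto}
  Eve Harris: {age: 25, city: London} <-- MATCH
  Sam Davis: {age: 63, city: Dublin}
  Frank Moore: {age: 26, city: Seoul}
  Sam Jones: {age: 25, city: London} <-- MATCH

Matches: ["Rosa Anderson", "Eve Harris", "Sam Jones"]

["Rosa Anderson", "Eve Harris", "Sam Jones"]
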